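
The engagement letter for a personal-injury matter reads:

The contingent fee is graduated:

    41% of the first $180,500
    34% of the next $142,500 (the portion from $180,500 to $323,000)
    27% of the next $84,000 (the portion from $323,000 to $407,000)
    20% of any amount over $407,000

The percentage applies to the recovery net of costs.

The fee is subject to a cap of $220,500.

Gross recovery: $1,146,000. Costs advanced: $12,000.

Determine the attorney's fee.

Fee base (net of costs): $1,146,000 − $12,000 = $1,134,000
First $180,500 at 41% = $74,005.00
Next $142,500 at 34% = $48,450.00
Next $84,000 at 27% = $22,680.00
Remaining $727,000 at 20% = $145,400.00
Fee: $74,005.00 + $48,450.00 + $22,680.00 + $145,400.00 = $290,535.00
$290,535.00 exceeds the $220,500 cap, so the fee is capped at $220,500.00.

$220,500.00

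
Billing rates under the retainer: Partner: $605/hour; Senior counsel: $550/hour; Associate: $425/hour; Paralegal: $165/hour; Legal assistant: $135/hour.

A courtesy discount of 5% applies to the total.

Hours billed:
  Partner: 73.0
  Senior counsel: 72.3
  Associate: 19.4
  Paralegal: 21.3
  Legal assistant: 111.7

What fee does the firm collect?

Partner: 73.0 × $605 = $44,165.00
Senior counsel: 72.3 × $550 = $39,765.00
Associate: 19.4 × $425 = $8,245.00
Paralegal: 21.3 × $165 = $3,514.50
Legal assistant: 111.7 × $135 = $15,079.50
Subtotal: $110,769.00
Less 5% discount: −$5,538.45
Total: $110,769.00 − $5,538.45 = $105,230.55

$105,230.55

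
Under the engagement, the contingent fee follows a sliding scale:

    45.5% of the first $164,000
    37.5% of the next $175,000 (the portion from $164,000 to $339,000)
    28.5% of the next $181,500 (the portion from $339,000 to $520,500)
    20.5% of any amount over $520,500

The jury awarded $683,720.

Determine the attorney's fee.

$225,432.60

First $164,000 at 45.5% = $74,620.00
Next $175,000 at 37.5% = $65,625.00
Next $181,500 at 28.5% = $51,727.50
Remaining $163,220 at 20.5% = $33,460.10
Fee: $74,620.00 + $65,625.00 + $51,727.50 + $33,460.10 = $225,432.60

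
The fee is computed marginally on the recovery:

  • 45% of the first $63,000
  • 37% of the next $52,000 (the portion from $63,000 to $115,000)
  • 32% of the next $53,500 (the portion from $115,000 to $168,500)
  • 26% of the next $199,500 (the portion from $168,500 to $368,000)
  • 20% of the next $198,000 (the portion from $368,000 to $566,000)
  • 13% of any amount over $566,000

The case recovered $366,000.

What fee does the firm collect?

$116,060.00

First $63,000 at 45% = $28,350.00
Next $52,000 at 37% = $19,240.00
Next $53,500 at 32% = $17,120.00
Remaining $197,500 at 26% = $51,350.00
Fee: $28,350.00 + $19,240.00 + $17,120.00 + $51,350.00 = $116,060.00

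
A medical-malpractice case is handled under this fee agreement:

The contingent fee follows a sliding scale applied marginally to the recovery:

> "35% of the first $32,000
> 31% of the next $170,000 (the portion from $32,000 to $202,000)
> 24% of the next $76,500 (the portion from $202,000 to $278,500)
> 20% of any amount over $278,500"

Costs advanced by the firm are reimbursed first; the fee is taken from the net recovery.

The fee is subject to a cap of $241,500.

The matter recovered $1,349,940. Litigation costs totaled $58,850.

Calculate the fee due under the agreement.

$241,500.00

Fee base (net of costs): $1,349,940 − $58,850 = $1,291,090
First $32,000 at 35% = $11,200.00
Next $170,000 at 31% = $52,700.00
Next $76,500 at 24% = $18,360.00
Remaining $1,012,590 at 20% = $202,518.00
Fee: $11,200.00 + $52,700.00 + $18,360.00 + $202,518.00 = $284,778.00
$284,778.00 exceeds the $241,500 cap, so the fee is capped at $241,500.00.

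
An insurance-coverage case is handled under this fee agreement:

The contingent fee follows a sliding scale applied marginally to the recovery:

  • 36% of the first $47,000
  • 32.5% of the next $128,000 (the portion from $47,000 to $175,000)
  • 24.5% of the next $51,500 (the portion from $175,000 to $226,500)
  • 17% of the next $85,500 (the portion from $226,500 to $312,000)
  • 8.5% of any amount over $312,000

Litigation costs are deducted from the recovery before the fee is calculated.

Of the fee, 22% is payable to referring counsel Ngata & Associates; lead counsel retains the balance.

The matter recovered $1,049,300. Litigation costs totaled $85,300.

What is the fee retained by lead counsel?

$110,052.15

Fee base (net of costs): $1,049,300 − $85,300 = $964,000
First $47,000 at 36% = $16,920.00
Next $128,000 at 32.5% = $41,600.00
Next $51,500 at 24.5% = $12,617.50
Next $85,500 at 17% = $14,535.00
Remaining $652,000 at 8.5% = $55,420.00
Fee: $16,920.00 + $41,600.00 + $12,617.50 + $14,535.00 + $55,420.00 = $141,092.50
Referral share: 22% of $141,092.50 = $31,040.35; lead counsel retains $141,092.50 − $31,040.35 = $110,052.15.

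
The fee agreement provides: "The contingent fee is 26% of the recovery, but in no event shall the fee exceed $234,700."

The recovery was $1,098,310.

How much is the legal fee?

$234,700.00

26% of $1,098,310 = $285,560.60
That exceeds the $234,700 cap, so the fee is capped at $234,700.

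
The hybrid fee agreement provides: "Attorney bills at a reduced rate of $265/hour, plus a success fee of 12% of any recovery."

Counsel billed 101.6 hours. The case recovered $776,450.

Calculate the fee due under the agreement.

$120,098.00

Hourly: 101.6 × $265 = $26,924.00
Success fee: 12% of $776,450 = $93,174.00
Total: $26,924.00 + $93,174.00 = $120,098.00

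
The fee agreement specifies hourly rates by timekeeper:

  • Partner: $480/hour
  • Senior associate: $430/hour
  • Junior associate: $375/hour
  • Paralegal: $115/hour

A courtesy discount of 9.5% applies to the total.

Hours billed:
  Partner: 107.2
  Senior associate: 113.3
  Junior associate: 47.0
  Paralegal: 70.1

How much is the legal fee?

$113,904.66

Partner: 107.2 × $480 = $51,456.00
Senior associate: 113.3 × $430 = $48,719.00
Junior associate: 47.0 × $375 = $17,625.00
Paralegal: 70.1 × $115 = $8,061.50
Subtotal: $125,861.50
Less 9.5% discount: −$11,956.84
Total: $125,861.50 − $11,956.84 = $113,904.66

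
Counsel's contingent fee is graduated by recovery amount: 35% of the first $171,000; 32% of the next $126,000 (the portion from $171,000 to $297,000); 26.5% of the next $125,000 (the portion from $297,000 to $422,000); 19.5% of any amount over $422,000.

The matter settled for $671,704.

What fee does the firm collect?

First $171,000 at 35% = $59,850.00
Next $126,000 at 32% = $40,320.00
Next $125,000 at 26.5% = $33,125.00
Remaining $249,704 at 19.5% = $48,692.28
Fee: $59,850.00 + $40,320.00 + $33,125.00 + $48,692.28 = $181,987.28

$181,987.28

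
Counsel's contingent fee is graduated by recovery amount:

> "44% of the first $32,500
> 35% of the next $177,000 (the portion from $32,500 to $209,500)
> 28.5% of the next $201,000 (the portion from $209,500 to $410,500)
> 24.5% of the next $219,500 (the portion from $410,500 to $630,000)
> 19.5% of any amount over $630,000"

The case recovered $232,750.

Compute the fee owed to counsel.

First $32,500 at 44% = $14,300.00
Next $177,000 at 35% = $61,950.00
Remaining $23,250 at 28.5% = $6,626.25
Fee: $14,300.00 + $61,950.00 + $6,626.25 = $82,876.25

$82,876.25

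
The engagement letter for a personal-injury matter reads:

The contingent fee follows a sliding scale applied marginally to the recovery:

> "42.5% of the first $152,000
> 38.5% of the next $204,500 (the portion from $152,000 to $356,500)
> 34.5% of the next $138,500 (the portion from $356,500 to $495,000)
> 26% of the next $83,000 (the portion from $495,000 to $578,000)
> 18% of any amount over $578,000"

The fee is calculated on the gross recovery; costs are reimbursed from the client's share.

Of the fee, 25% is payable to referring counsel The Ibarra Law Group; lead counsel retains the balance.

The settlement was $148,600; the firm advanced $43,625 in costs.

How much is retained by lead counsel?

Fee base is the gross recovery, $148,600; costs are reimbursed separately.
First $148,600 at 42.5% = $63,155.00
Referral share: 25% of $63,155.00 = $15,788.75; lead counsel retains $63,155.00 − $15,788.75 = $47,366.25.

$47,366.25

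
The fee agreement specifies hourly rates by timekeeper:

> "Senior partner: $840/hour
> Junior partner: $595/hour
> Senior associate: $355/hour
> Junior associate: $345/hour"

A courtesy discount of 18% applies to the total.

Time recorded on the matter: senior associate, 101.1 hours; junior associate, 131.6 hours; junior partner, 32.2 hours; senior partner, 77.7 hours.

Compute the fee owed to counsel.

$135,889.99

Senior partner: 77.7 × $840 = $65,268.00
Junior partner: 32.2 × $595 = $19,159.00
Senior associate: 101.1 × $355 = $35,890.50
Junior associate: 131.6 × $345 = $45,402.00
Subtotal: $165,719.50
Less 18% discount: −$29,829.51
Total: $165,719.50 − $29,829.51 = $135,889.99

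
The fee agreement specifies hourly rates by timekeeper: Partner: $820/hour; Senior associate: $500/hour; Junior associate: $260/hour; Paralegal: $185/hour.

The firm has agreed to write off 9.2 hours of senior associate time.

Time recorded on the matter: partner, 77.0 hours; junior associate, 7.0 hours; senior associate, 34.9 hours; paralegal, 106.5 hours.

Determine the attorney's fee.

$97,512.50

Partner: 77.0 × $820 = $63,140.00
Senior associate: 34.9 × $500 = $17,450.00
Junior associate: 7.0 × $260 = $1,820.00
Paralegal: 106.5 × $185 = $19,702.50
Subtotal: $102,112.50
Write-off: 9.2 × $500 = $4,600.00
Total: $102,112.50 − $4,600.00 = $97,512.50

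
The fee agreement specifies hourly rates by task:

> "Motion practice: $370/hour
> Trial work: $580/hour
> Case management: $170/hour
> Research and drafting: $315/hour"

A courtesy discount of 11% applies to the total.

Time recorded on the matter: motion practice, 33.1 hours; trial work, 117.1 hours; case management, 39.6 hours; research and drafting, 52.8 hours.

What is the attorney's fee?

Motion practice: 33.1 × $370 = $12,247.00
Trial work: 117.1 × $580 = $67,918.00
Case management: 39.6 × $170 = $6,732.00
Research and drafting: 52.8 × $315 = $16,632.00
Subtotal: $103,529.00
Less 11% discount: −$11,388.19
Total: $103,529.00 − $11,388.19 = $92,140.81

$92,140.81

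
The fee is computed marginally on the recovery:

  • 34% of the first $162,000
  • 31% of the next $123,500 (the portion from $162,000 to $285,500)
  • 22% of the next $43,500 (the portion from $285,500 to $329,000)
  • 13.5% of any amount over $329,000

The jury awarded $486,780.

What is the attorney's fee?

First $162,000 at 34% = $55,080.00
Next $123,500 at 31% = $38,285.00
Next $43,500 at 22% = $9,570.00
Remaining $157,780 at 13.5% = $21,300.30
Fee: $55,080.00 + $38,285.00 + $9,570.00 + $21,300.30 = $124,235.30

$124,235.30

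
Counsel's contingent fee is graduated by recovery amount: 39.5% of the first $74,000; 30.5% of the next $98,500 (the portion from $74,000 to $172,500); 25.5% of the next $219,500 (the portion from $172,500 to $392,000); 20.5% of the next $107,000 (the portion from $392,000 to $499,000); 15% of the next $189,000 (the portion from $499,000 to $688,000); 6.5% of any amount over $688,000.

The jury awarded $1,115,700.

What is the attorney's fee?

First $74,000 at 39.5% = $29,230.00
Next $98,500 at 30.5% = $30,042.50
Next $219,500 at 25.5% = $55,972.50
Next $107,000 at 20.5% = $21,935.00
Next $189,000 at 15% = $28,350.00
Remaining $427,700 at 6.5% = $27,800.50
Fee: $29,230.00 + $30,042.50 + $55,972.50 + $21,935.00 + $28,350.00 + $27,800.50 = $193,330.50

$193,330.50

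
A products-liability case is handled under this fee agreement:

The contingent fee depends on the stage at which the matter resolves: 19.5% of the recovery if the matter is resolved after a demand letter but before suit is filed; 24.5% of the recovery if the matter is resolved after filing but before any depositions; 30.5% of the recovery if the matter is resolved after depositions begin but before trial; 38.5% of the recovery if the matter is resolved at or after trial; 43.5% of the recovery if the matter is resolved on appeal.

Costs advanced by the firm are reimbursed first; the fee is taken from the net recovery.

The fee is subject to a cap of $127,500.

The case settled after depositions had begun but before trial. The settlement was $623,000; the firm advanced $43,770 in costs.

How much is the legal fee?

$127,500.00

Fee base (net of costs): $623,000 − $43,770 = $579,230
The matter settled after depositions had begun but before trial, so the 30.5% rate applies.
$579,230 × 30.5% = $176,665.15
$176,665.15 exceeds the $127,500 cap, so the fee is capped at $127,500.00.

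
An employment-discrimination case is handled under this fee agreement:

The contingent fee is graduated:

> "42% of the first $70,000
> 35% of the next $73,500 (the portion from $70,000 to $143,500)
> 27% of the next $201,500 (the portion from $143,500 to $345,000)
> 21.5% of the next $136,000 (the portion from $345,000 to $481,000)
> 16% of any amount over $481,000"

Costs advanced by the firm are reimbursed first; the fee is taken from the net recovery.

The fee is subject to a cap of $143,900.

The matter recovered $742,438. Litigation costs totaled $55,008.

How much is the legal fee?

Fee base (net of costs): $742,438 − $55,008 = $687,430
First $70,000 at 42% = $29,400.00
Next $73,500 at 35% = $25,725.00
Next $201,500 at 27% = $54,405.00
Next $136,000 at 21.5% = $29,240.00
Remaining $206,430 at 16% = $33,028.80
Fee: $29,400.00 + $25,725.00 + $54,405.00 + $29,240.00 + $33,028.80 = $171,798.80
$171,798.80 exceeds the $143,900 cap, so the fee is capped at $143,900.00.

$143,900.00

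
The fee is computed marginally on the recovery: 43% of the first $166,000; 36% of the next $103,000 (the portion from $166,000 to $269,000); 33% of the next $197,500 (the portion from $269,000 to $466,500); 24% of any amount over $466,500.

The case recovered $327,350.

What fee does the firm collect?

First $166,000 at 43% = $71,380.00
Next $103,000 at 36% = $37,080.00
Remaining $58,350 at 33% = $19,255.50
Fee: $71,380.00 + $37,080.00 + $19,255.50 = $127,715.50

$127,715.50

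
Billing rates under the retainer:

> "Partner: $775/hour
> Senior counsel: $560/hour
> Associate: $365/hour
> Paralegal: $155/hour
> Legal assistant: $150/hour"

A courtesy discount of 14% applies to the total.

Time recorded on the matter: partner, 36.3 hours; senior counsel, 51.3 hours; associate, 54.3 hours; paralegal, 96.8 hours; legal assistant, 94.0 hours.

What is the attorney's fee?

$90,974.24

Partner: 36.3 × $775 = $28,132.50
Senior counsel: 51.3 × $560 = $28,728.00
Associate: 54.3 × $365 = $19,819.50
Paralegal: 96.8 × $155 = $15,004.00
Legal assistant: 94.0 × $150 = $14,100.00
Subtotal: $105,784.00
Less 14% discount: −$14,809.76
Total: $105,784.00 − $14,809.76 = $90,974.24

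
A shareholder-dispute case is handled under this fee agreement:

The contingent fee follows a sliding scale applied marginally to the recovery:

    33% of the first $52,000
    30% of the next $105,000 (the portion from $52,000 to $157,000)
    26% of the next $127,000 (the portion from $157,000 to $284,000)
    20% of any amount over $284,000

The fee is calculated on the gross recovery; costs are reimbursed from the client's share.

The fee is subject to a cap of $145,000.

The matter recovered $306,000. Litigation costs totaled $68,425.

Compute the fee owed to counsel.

$86,080.00

Fee base is the gross recovery, $306,000; costs are reimbursed separately.
First $52,000 at 33% = $17,160.00
Next $105,000 at 30% = $31,500.00
Next $127,000 at 26% = $33,020.00
Remaining $22,000 at 20% = $4,400.00
Fee: $17,160.00 + $31,500.00 + $33,020.00 + $4,400.00 = $86,080.00
$86,080.00 is under the $145,000 cap.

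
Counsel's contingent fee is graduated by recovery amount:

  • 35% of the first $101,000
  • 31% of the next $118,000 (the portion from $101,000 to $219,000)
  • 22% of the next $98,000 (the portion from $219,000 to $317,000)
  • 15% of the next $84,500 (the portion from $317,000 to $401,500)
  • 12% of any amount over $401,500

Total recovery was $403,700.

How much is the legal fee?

$106,429.00

First $101,000 at 35% = $35,350.00
Next $118,000 at 31% = $36,580.00
Next $98,000 at 22% = $21,560.00
Next $84,500 at 15% = $12,675.00
Remaining $2,200 at 12% = $264.00
Fee: $35,350.00 + $36,580.00 + $21,560.00 + $12,675.00 + $264.00 = $106,429.00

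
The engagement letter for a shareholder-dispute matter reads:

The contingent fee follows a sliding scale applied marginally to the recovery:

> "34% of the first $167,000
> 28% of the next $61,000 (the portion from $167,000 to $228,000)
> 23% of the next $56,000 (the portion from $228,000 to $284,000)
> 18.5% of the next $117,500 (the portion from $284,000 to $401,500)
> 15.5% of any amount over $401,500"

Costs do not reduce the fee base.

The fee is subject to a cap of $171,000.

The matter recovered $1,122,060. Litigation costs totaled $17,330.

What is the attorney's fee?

Fee base is the gross recovery, $1,122,060; costs are reimbursed separately.
First $167,000 at 34% = $56,780.00
Next $61,000 at 28% = $17,080.00
Next $56,000 at 23% = $12,880.00
Next $117,500 at 18.5% = $21,737.50
Remaining $720,560 at 15.5% = $111,686.80
Fee: $56,780.00 + $17,080.00 + $12,880.00 + $21,737.50 + $111,686.80 = $220,164.30
$220,164.30 exceeds the $171,000 cap, so the fee is capped at $171,000.00.

$171,000.00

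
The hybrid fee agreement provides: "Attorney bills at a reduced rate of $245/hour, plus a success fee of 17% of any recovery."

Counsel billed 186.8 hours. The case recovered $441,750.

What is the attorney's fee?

$120,863.50

Hourly: 186.8 × $245 = $45,766.00
Success fee: 17% of $441,750 = $75,097.50
Total: $45,766.00 + $75,097.50 = $120,863.50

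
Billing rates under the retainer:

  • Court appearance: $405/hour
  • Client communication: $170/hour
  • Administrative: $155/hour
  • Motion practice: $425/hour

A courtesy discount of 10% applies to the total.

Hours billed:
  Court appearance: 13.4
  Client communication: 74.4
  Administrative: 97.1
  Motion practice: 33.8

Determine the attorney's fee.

$42,741.45

Court appearance: 13.4 × $405 = $5,427.00
Client communication: 74.4 × $170 = $12,648.00
Administrative: 97.1 × $155 = $15,050.50
Motion practice: 33.8 × $425 = $14,365.00
Subtotal: $47,490.50
Less 10% discount: −$4,749.05
Total: $47,490.50 − $4,749.05 = $42,741.45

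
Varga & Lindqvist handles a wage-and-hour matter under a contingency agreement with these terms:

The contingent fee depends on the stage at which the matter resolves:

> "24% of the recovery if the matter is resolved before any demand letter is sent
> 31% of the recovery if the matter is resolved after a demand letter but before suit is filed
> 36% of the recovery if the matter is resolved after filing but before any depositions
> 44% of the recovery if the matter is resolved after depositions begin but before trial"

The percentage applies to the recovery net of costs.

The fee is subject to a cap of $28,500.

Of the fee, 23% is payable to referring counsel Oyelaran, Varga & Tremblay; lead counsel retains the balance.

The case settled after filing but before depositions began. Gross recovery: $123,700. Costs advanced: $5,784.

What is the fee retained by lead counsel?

Fee base (net of costs): $123,700 − $5,784 = $117,916
The matter settled after filing but before depositions began, so the 36% rate applies.
$117,916 × 36% = $42,449.76
$42,449.76 exceeds the $28,500 cap, so the fee is capped at $28,500.00.
Referral share: 23% of $28,500.00 = $6,555.00; lead counsel retains $28,500.00 − $6,555.00 = $21,945.00.

$21,945.00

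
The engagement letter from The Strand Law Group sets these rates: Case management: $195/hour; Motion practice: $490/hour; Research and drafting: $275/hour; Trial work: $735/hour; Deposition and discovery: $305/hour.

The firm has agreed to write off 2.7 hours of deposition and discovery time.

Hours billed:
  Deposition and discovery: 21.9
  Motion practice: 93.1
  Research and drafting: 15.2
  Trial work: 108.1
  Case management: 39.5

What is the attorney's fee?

$142,811.00

Case management: 39.5 × $195 = $7,702.50
Motion practice: 93.1 × $490 = $45,619.00
Research and drafting: 15.2 × $275 = $4,180.00
Trial work: 108.1 × $735 = $79,453.50
Deposition and discovery: 21.9 × $305 = $6,679.50
Subtotal: $143,634.50
Write-off: 2.7 × $305 = $823.50
Total: $143,634.50 − $823.50 = $142,811.00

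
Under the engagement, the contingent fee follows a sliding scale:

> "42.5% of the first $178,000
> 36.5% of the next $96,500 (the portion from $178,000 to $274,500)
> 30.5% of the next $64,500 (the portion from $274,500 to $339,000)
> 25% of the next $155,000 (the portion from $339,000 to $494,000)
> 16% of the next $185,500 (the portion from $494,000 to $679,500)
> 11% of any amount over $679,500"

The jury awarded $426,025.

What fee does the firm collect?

First $178,000 at 42.5% = $75,650.00
Next $96,500 at 36.5% = $35,222.50
Next $64,500 at 30.5% = $19,672.50
Remaining $87,025 at 25% = $21,756.25
Fee: $75,650.00 + $35,222.50 + $19,672.50 + $21,756.25 = $152,301.25

$152,301.25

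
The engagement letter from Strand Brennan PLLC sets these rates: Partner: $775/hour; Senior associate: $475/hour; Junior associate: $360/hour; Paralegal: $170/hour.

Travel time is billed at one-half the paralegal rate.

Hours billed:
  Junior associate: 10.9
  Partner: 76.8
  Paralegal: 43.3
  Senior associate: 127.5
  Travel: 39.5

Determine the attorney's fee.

$134,725.00

Partner: 76.8 × $775 = $59,520.00
Senior associate: 127.5 × $475 = $60,562.50
Junior associate: 10.9 × $360 = $3,924.00
Paralegal: 43.3 × $170 = $7,361.00
Subtotal: $59,520.00 + $60,562.50 + $3,924.00 + $7,361.00 = $131,367.50
Travel: 39.5 × ($170 ÷ 2) = 39.5 × $85.00 = $3,357.50
Total: $131,367.50 + $3,357.50 = $134,725.00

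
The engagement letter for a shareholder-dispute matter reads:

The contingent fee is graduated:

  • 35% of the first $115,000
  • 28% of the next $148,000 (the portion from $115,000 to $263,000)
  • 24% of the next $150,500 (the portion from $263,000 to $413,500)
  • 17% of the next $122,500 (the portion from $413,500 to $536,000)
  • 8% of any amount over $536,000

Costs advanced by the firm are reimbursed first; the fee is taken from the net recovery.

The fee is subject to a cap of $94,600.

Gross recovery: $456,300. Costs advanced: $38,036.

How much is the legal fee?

Fee base (net of costs): $456,300 − $38,036 = $418,264
First $115,000 at 35% = $40,250.00
Next $148,000 at 28% = $41,440.00
Next $150,500 at 24% = $36,120.00
Remaining $4,764 at 17% = $809.88
Fee: $40,250.00 + $41,440.00 + $36,120.00 + $809.88 = $118,619.88
$118,619.88 exceeds the $94,600 cap, so the fee is capped at $94,600.00.

$94,600.00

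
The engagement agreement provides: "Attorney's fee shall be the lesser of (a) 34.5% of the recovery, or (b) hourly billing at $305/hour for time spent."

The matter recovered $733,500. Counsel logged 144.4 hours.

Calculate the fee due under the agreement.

(a) 34.5% of $733,500 = $253,057.50
(b) 144.4 × $305 = $44,042.00
The lesser is (b): $44,042.00.

$44,042.00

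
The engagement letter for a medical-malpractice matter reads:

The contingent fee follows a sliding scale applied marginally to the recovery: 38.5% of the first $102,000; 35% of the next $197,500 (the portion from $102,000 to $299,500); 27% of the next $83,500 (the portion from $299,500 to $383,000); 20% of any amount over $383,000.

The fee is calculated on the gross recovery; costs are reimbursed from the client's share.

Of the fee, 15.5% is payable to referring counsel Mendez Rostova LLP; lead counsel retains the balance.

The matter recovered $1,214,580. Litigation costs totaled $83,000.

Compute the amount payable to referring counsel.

$46,074.68

Fee base is the gross recovery, $1,214,580; costs are reimbursed separately.
First $102,000 at 38.5% = $39,270.00
Next $197,500 at 35% = $69,125.00
Next $83,500 at 27% = $22,545.00
Remaining $831,580 at 20% = $166,316.00
Fee: $39,270.00 + $69,125.00 + $22,545.00 + $166,316.00 = $297,256.00
Referral share: 15.5% of $297,256.00 = $46,074.68; lead counsel retains $297,256.00 − $46,074.68 = $251,181.32.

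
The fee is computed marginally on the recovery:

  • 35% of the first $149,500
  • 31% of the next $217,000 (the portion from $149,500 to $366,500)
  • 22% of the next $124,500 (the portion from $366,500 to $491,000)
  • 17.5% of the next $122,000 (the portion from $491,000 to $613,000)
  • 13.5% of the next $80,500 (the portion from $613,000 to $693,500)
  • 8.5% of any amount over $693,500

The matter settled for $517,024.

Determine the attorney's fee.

$151,539.20

First $149,500 at 35% = $52,325.00
Next $217,000 at 31% = $67,270.00
Next $124,500 at 22% = $27,390.00
Remaining $26,024 at 17.5% = $4,554.20
Fee: $52,325.00 + $67,270.00 + $27,390.00 + $4,554.20 = $151,539.20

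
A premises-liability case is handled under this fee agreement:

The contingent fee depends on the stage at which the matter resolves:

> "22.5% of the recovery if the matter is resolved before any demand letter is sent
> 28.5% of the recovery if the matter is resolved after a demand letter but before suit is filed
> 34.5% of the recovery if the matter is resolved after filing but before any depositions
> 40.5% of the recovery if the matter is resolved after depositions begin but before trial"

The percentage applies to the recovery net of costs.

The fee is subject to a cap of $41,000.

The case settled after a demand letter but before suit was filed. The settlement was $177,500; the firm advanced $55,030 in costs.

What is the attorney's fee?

Fee base (net of costs): $177,500 − $55,030 = $122,470
The matter settled after a demand letter but before suit was filed, so the 28.5% rate applies.
$122,470 × 28.5% = $34,903.95
$34,903.95 is under the $41,000 cap.

$34,903.95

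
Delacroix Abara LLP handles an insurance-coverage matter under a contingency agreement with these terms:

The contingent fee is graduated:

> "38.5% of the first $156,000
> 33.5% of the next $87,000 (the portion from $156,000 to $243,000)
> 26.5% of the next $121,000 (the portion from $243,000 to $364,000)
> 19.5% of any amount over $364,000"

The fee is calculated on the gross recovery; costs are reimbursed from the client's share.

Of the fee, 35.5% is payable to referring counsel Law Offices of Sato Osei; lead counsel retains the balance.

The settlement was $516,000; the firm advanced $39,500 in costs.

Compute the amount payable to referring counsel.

$53,573.05

Fee base is the gross recovery, $516,000; costs are reimbursed separately.
First $156,000 at 38.5% = $60,060.00
Next $87,000 at 33.5% = $29,145.00
Next $121,000 at 26.5% = $32,065.00
Remaining $152,000 at 19.5% = $29,640.00
Fee: $60,060.00 + $29,145.00 + $32,065.00 + $29,640.00 = $150,910.00
Referral share: 35.5% of $150,910.00 = $53,573.05; lead counsel retains $150,910.00 − $53,573.05 = $97,336.95.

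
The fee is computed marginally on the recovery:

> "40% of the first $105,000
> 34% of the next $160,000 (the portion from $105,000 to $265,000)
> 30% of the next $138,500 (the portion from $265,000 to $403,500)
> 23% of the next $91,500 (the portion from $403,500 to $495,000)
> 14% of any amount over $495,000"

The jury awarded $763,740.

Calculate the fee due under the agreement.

$196,618.60

First $105,000 at 40% = $42,000.00
Next $160,000 at 34% = $54,400.00
Next $138,500 at 30% = $41,550.00
Next $91,500 at 23% = $21,045.00
Remaining $268,740 at 14% = $37,623.60
Fee: $42,000.00 + $54,400.00 + $41,550.00 + $21,045.00 + $37,623.60 = $196,618.60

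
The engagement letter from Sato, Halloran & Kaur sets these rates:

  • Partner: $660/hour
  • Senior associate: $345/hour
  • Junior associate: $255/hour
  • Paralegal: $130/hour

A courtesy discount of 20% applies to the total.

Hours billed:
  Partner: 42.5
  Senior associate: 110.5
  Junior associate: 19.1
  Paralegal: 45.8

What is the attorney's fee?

$61,597.60

Partner: 42.5 × $660 = $28,050.00
Senior associate: 110.5 × $345 = $38,122.50
Junior associate: 19.1 × $255 = $4,870.50
Paralegal: 45.8 × $130 = $5,954.00
Subtotal: $76,997.00
Less 20% discount: −$15,399.40
Total: $76,997.00 − $15,399.40 = $61,597.60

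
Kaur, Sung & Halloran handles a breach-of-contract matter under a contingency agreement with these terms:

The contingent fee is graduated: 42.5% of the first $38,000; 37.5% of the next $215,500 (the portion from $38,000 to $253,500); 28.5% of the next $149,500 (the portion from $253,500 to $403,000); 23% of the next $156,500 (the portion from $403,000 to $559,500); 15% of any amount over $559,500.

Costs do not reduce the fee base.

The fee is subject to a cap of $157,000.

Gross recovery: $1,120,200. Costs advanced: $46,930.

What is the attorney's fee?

$157,000.00

Fee base is the gross recovery, $1,120,200; costs are reimbursed separately.
First $38,000 at 42.5% = $16,150.00
Next $215,500 at 37.5% = $80,812.50
Next $149,500 at 28.5% = $42,607.50
Next $156,500 at 23% = $35,995.00
Remaining $560,700 at 15% = $84,105.00
Fee: $16,150.00 + $80,812.50 + $42,607.50 + $35,995.00 + $84,105.00 = $259,670.00
$259,670.00 exceeds the $157,000 cap, so the fee is capped at $157,000.00.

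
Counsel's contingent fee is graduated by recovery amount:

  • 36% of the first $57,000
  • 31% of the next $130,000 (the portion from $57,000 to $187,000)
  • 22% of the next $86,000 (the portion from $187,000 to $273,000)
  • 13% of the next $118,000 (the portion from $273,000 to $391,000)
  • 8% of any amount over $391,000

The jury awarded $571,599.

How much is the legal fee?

$109,527.92

First $57,000 at 36% = $20,520.00
Next $130,000 at 31% = $40,300.00
Next $86,000 at 22% = $18,920.00
Next $118,000 at 13% = $15,340.00
Remaining $180,599 at 8% = $14,447.92
Fee: $20,520.00 + $40,300.00 + $18,920.00 + $15,340.00 + $14,447.92 = $109,527.92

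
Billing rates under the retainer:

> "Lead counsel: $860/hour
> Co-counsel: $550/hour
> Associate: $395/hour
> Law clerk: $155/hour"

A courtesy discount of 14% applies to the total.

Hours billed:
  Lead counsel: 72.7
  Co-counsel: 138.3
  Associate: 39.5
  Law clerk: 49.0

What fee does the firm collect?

$139,134.67

Lead counsel: 72.7 × $860 = $62,522.00
Co-counsel: 138.3 × $550 = $76,065.00
Associate: 39.5 × $395 = $15,602.50
Law clerk: 49.0 × $155 = $7,595.00
Subtotal: $161,784.50
Less 14% discount: −$22,649.83
Total: $161,784.50 − $22,649.83 = $139,134.67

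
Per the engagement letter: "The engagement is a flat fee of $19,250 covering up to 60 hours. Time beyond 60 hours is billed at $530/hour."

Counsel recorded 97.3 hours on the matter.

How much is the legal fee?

$39,019.00

Flat fee: $19,250.00
Excess hours: 97.3 − 60 = 37.3
Overrun: 37.3 × $530 = $19,769.00
Total: $19,250.00 + $19,769.00 = $39,019.00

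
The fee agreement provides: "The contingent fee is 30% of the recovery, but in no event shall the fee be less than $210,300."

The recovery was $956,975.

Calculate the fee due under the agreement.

$287,092.50

30% of $956,975 = $287,092.50
That exceeds the $210,300 minimum.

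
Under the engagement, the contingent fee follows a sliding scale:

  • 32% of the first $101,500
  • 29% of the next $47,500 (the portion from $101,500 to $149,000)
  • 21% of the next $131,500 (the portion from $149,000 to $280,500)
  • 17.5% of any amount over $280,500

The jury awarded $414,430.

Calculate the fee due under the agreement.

First $101,500 at 32% = $32,480.00
Next $47,500 at 29% = $13,775.00
Next $131,500 at 21% = $27,615.00
Remaining $133,930 at 17.5% = $23,437.75
Fee: $32,480.00 + $13,775.00 + $27,615.00 + $23,437.75 = $97,307.75

$97,307.75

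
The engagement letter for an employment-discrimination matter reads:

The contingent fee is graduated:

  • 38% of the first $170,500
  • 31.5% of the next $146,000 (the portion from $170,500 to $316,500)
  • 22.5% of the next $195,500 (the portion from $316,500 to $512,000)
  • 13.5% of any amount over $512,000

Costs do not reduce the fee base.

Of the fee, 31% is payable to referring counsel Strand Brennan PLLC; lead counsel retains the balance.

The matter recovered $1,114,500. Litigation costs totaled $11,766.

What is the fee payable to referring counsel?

Fee base is the gross recovery, $1,114,500; costs are reimbursed separately.
First $170,500 at 38% = $64,790.00
Next $146,000 at 31.5% = $45,990.00
Next $195,500 at 22.5% = $43,987.50
Remaining $602,500 at 13.5% = $81,337.50
Fee: $64,790.00 + $45,990.00 + $43,987.50 + $81,337.50 = $236,105.00
Referral share: 31% of $236,105.00 = $73,192.55; lead counsel retains $236,105.00 − $73,192.55 = $162,912.45.

$73,192.55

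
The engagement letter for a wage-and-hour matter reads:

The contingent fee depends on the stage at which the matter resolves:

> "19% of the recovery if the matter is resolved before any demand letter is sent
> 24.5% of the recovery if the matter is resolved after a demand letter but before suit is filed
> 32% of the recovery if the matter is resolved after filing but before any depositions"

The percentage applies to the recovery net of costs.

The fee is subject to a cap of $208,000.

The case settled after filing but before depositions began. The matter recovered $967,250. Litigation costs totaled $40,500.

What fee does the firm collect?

$208,000.00

Fee base (net of costs): $967,250 − $40,500 = $926,750
The matter settled after filing but before depositions began, so the 32% rate applies.
$926,750 × 32% = $296,560.00
$296,560.00 exceeds the $208,000 cap, so the fee is capped at $208,000.00.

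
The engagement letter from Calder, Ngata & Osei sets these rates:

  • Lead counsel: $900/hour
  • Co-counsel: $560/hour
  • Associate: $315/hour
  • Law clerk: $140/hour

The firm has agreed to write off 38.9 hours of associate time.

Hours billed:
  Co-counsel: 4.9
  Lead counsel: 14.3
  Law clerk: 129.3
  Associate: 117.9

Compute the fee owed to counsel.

Lead counsel: 14.3 × $900 = $12,870.00
Co-counsel: 4.9 × $560 = $2,744.00
Associate: 117.9 × $315 = $37,138.50
Law clerk: 129.3 × $140 = $18,102.00
Subtotal: $70,854.50
Write-off: 38.9 × $315 = $12,253.50
Total: $70,854.50 − $12,253.50 = $58,601.00

$58,601.00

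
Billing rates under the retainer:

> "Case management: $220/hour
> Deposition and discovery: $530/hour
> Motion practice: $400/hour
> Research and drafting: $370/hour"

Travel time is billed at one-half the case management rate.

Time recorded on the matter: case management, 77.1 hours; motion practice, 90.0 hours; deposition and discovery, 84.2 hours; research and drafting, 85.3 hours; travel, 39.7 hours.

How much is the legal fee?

Case management: 77.1 × $220 = $16,962.00
Deposition and discovery: 84.2 × $530 = $44,626.00
Motion practice: 90.0 × $400 = $36,000.00
Research and drafting: 85.3 × $370 = $31,561.00
Subtotal: $16,962.00 + $44,626.00 + $36,000.00 + $31,561.00 = $129,149.00
Travel: 39.7 × ($220 ÷ 2) = 39.7 × $110.00 = $4,367.00
Total: $129,149.00 + $4,367.00 = $133,516.00

$133,516.00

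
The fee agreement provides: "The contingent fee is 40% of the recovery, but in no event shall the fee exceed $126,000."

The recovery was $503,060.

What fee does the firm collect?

40% of $503,060 = $201,224.00
That exceeds the $126,000 cap, so the fee is capped at $126,000.

$126,000.00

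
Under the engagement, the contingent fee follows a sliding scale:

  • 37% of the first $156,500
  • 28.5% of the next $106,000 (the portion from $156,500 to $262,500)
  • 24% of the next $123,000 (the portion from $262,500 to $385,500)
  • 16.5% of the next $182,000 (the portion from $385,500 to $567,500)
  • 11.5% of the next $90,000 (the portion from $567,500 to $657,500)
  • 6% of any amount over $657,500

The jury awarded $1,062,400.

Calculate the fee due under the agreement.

$182,309.00

First $156,500 at 37% = $57,905.00
Next $106,000 at 28.5% = $30,210.00
Next $123,000 at 24% = $29,520.00
Next $182,000 at 16.5% = $30,030.00
Next $90,000 at 11.5% = $10,350.00
Remaining $404,900 at 6% = $24,294.00
Fee: $57,905.00 + $30,210.00 + $29,520.00 + $30,030.00 + $10,350.00 + $24,294.00 = $182,309.00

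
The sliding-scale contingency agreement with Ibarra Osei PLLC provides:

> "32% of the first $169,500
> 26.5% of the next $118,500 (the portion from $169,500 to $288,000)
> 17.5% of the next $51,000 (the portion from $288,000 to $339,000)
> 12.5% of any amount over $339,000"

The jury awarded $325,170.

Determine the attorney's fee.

$92,147.25

First $169,500 at 32% = $54,240.00
Next $118,500 at 26.5% = $31,402.50
Remaining $37,170 at 17.5% = $6,504.75
Fee: $54,240.00 + $31,402.50 + $6,504.75 = $92,147.25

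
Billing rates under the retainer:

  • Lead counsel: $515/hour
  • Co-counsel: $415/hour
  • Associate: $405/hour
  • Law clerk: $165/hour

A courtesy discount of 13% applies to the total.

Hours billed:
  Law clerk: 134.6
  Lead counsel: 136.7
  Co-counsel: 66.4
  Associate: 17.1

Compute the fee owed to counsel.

$110,569.17

Lead counsel: 136.7 × $515 = $70,400.50
Co-counsel: 66.4 × $415 = $27,556.00
Associate: 17.1 × $405 = $6,925.50
Law clerk: 134.6 × $165 = $22,209.00
Subtotal: $127,091.00
Less 13% discount: −$16,521.83
Total: $127,091.00 − $16,521.83 = $110,569.17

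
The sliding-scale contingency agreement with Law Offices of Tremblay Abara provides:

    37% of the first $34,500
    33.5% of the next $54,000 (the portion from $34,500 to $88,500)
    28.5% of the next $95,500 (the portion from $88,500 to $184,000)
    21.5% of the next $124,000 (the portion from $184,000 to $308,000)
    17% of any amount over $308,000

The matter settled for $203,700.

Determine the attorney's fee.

$62,308.00

First $34,500 at 37% = $12,765.00
Next $54,000 at 33.5% = $18,090.00
Next $95,500 at 28.5% = $27,217.50
Remaining $19,700 at 21.5% = $4,235.50
Fee: $12,765.00 + $18,090.00 + $27,217.50 + $4,235.50 = $62,308.00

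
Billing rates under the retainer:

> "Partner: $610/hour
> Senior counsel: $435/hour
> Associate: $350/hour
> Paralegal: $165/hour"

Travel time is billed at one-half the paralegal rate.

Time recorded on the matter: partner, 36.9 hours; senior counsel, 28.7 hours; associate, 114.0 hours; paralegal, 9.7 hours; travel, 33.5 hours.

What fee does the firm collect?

$79,257.75

Partner: 36.9 × $610 = $22,509.00
Senior counsel: 28.7 × $435 = $12,484.50
Associate: 114.0 × $350 = $39,900.00
Paralegal: 9.7 × $165 = $1,600.50
Subtotal: $22,509.00 + $12,484.50 + $39,900.00 + $1,600.50 = $76,494.00
Travel: 33.5 × ($165 ÷ 2) = 33.5 × $82.50 = $2,763.75
Total: $76,494.00 + $2,763.75 = $79,257.75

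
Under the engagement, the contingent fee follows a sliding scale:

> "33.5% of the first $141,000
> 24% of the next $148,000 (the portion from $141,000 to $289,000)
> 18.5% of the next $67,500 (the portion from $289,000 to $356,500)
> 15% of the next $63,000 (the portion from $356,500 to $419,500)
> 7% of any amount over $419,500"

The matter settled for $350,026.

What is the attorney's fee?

First $141,000 at 33.5% = $47,235.00
Next $148,000 at 24% = $35,520.00
Remaining $61,026 at 18.5% = $11,289.81
Fee: $47,235.00 + $35,520.00 + $11,289.81 = $94,044.81

$94,044.81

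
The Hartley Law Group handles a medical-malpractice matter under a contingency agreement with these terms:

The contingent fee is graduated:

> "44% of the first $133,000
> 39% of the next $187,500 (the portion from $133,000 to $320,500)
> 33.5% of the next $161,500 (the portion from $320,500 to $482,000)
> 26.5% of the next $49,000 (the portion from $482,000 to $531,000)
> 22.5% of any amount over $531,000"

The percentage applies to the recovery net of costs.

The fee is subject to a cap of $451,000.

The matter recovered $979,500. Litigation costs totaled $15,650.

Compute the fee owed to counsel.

Fee base (net of costs): $979,500 − $15,650 = $963,850
First $133,000 at 44% = $58,520.00
Next $187,500 at 39% = $73,125.00
Next $161,500 at 33.5% = $54,102.50
Next $49,000 at 26.5% = $12,985.00
Remaining $432,850 at 22.5% = $97,391.25
Fee: $58,520.00 + $73,125.00 + $54,102.50 + $12,985.00 + $97,391.25 = $296,123.75
$296,123.75 is under the $451,000 cap.

$296,123.75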